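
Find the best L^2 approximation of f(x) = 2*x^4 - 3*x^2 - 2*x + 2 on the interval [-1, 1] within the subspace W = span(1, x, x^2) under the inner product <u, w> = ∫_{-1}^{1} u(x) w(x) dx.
g(x) = -9*x^2/7 - 2*x + 64/35

The best approximation g ∈ W is the orthogonal projection of f onto W. Writing g = a_0 + a_1 x + a_2 x^2, the coefficients solve the normal equations G · a = b where
  G_{ij} = <φ_i, φ_j> and b_i = <f, φ_i>, with φ_0 = 1, φ_1 = x, φ_2 = x^2.
G =
  [2, 0, 2/3]
  [0, 2/3, 0]
  [2/3, 0, 2/5],
b = (14/5, -4/3, 74/105).
Solving gives a_0 = 64/35, a_1 = -2, a_2 = -9/7, so
  g(x) = -9*x^2/7 - 2*x + 64/35.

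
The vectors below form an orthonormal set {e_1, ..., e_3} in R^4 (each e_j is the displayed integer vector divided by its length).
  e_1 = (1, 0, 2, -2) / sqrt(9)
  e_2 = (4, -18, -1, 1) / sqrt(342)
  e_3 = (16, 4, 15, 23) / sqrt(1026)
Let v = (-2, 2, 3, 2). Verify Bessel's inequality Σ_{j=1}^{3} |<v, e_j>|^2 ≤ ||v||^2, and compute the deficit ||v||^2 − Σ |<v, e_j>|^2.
Σ |<v, e_j>|^2 = 278/27; ||v||^2 = 21; deficit = 289/27

Write each e_j = u_j / sqrt(<u_j, u_j>) where u_j is the displayed integer vector. Then <v, e_j> = <v, u_j> / sqrt(<u_j, u_j>), so |<v, e_j>|^2 = <v, u_j>^2 / <u_j, u_j>.
Coefficients: <v, e_1> = 0/sqrt(9), <v, e_2> = -45/sqrt(342), <v, e_3> = 67/sqrt(1026).
Square and sum: Σ |<v, e_j>|^2 = 278/27.
Compute ||v||^2 = v·v = 21.
Deficit = 21 − 278/27 = 289/27 ≥ 0, confirming Bessel's inequality. (The deficit equals ||v − Σ <v,e_j> e_j||^2, the squared distance from v to span{e_j}.)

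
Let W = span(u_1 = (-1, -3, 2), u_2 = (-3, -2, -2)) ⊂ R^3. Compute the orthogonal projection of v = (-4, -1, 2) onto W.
proj_W(v) = (-392/213, -581/213, 104/213)

Set up U = [u_1 | ... | u_2] ∈ R^(3×2). The projector onto W = col(U) is P = U (U^T U)^(-1) U^T.
Compute U^T U =
  [14, 5]
  [5, 17],
and U^T v = (11, 10).
Solve U^T U · c = U^T v for the coefficients: c = (137/213, 85/213). The projection is proj_W(v) = U c.
Check: (v - proj_W(v)) · u_1 = 0  (should be 0).
Check: (v - proj_W(v)) · u_2 = 0  (should be 0).
Result: proj_W(v) = (-392/213, -581/213, 104/213).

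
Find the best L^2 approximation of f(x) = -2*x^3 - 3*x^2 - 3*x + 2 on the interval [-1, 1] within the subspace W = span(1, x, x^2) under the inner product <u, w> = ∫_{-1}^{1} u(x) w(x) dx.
g(x) = -3*x^2 - 21*x/5 + 2

The best approximation g ∈ W is the orthogonal projection of f onto W. Writing g = a_0 + a_1 x + a_2 x^2, the coefficients solve the normal equations G · a = b where
  G_{ij} = <φ_i, φ_j> and b_i = <f, φ_i>, with φ_0 = 1, φ_1 = x, φ_2 = x^2.
G =
  [2, 0, 2/3]
  [0, 2/3, 0]
  [2/3, 0, 2/5],
b = (2, -14/5, 2/15).
Solving gives a_0 = 2, a_1 = -21/5, a_2 = -3, so
  g(x) = -3*x^2 - 21*x/5 + 2.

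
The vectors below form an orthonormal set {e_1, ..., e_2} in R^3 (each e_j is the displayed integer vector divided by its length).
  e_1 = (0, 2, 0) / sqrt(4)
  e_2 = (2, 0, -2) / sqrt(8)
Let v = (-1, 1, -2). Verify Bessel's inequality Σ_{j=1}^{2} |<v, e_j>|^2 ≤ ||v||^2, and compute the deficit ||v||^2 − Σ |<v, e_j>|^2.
Σ |<v, e_j>|^2 = 3/2; ||v||^2 = 6; deficit = 9/2

Write each e_j = u_j / sqrt(<u_j, u_j>) where u_j is the displayed integer vector. Then <v, e_j> = <v, u_j> / sqrt(<u_j, u_j>), so |<v, e_j>|^2 = <v, u_j>^2 / <u_j, u_j>.
Coefficients: <v, e_1> = 2/sqrt(4), <v, e_2> = 2/sqrt(8).
Square and sum: Σ |<v, e_j>|^2 = 3/2.
Compute ||v||^2 = v·v = 6.
Deficit = 6 − 3/2 = 9/2 ≥ 0, confirming Bessel's inequality. (The deficit equals ||v − Σ <v,e_j> e_j||^2, the squared distance from v to span{e_j}.)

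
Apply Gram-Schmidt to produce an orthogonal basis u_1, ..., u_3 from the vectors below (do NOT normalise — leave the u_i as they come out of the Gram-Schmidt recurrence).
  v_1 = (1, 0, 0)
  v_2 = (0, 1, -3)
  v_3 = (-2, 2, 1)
Orthogonal basis:
  u_1 = (1, 0, 0)
  u_2 = (0, 1, -3)
  u_3 = (0, 21/10, 7/10)

Apply the Gram-Schmidt recurrence
  u_1 = v_1
  u_i = v_i − Σ_{j<i} ((v_i · u_j) / (u_j · u_j)) · u_j.

Step by step this gives:
  u_1 = (1, 0, 0)
  u_2 = (0, 1, -3)
  u_3 = (0, 21/10, 7/10)

Orthogonality check:
  u_2 · u_1 = 0 (should be 0)
  u_3 · u_1 = 0 (should be 0)
  u_3 · u_2 = 0 (should be 0)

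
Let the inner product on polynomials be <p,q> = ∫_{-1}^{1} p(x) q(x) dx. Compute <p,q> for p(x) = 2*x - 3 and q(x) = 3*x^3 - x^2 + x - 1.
<p,q> = 176/15

Expand the product: p(x)·q(x) = 6*x^4 - 11*x^3 + 5*x^2 - 5*x + 3.
∫_{-1}^{1} of each monomial x^k gives [2/(k+1) if k even, 0 if k odd]. Integrating term-by-term (or equivalently evaluating the antiderivative F(x) = 6*x^5/5 - 11*x^4/4 + 5*x^3/3 - 5*x^2/2 + 3*x at the endpoints):
  F(1) − F(−1) = 37/60 − (-667/60) = 176/15.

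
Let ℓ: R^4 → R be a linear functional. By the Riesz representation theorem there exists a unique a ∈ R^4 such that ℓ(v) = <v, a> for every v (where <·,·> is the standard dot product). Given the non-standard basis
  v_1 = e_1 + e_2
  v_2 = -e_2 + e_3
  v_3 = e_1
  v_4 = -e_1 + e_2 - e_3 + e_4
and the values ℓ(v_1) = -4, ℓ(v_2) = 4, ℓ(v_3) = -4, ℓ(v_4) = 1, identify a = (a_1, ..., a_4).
a = (-4, 0, 4, 1)

Write a = (a_1, ..., a_4) in the standard basis. For each basis vector v_i, ℓ(v_i) = <v_i, a> is a linear equation in the a_j's. Collect the n equations into a matrix system V a = ℓ, where row i of V is v_i (expressed in the standard basis). Since V is invertible (lower-triangular with 1s on the diagonal, up to permutation), solve by back-substitution:
  V =
[[1, 1, 0, 0],
 [0, -1, 1, 0],
 [1, 0, 0, 0],
 [-1, 1, -1, 1]]
  V a = (-4, 4, -4, 1)
Solving gives a = (-4, 0, 4, 1).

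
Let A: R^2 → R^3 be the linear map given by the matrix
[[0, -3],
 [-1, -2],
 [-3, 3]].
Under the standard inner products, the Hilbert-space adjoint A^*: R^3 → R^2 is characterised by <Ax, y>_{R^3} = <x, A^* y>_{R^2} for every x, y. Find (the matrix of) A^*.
A^* = A^T =
[[0, -1, -3],
 [-3, -2, 3]]

For real matrices with standard dot products, the defining identity <Ax, y> = <x, A^* y> gives (Ax)^T y = x^T (A^*) y, i.e. x^T A^T y = x^T (A^*) y. Since this holds for all x, y, we must have A^* = A^T. Therefore
A^* =
[[0, -1, -3],
 [-3, -2, 3]].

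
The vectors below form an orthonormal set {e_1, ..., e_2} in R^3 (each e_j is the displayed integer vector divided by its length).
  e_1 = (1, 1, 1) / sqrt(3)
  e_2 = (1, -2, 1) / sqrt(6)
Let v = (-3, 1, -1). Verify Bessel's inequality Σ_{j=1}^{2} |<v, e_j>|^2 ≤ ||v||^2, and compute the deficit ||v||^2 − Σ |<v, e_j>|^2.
Σ |<v, e_j>|^2 = 9; ||v||^2 = 11; deficit = 2

Write each e_j = u_j / sqrt(<u_j, u_j>) where u_j is the displayed integer vector. Then <v, e_j> = <v, u_j> / sqrt(<u_j, u_j>), so |<v, e_j>|^2 = <v, u_j>^2 / <u_j, u_j>.
Coefficients: <v, e_1> = -3/sqrt(3), <v, e_2> = -6/sqrt(6).
Square and sum: Σ |<v, e_j>|^2 = 9.
Compute ||v||^2 = v·v = 11.
Deficit = 11 − 9 = 2 ≥ 0, confirming Bessel's inequality. (The deficit equals ||v − Σ <v,e_j> e_j||^2, the squared distance from v to span{e_j}.)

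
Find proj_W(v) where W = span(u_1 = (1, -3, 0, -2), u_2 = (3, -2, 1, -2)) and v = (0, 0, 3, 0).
proj_W(v) = (87/83, 33/83, 42/83, -6/83)

Set up U = [u_1 | ... | u_2] ∈ R^(4×2). The projector onto W = col(U) is P = U (U^T U)^(-1) U^T.
Compute U^T U =
  [14, 13]
  [13, 18],
and U^T v = (0, 3).
Solve U^T U · c = U^T v for the coefficients: c = (-39/83, 42/83). The projection is proj_W(v) = U c.
Check: (v - proj_W(v)) · u_1 = 0  (should be 0).
Check: (v - proj_W(v)) · u_2 = 0  (should be 0).
Result: proj_W(v) = (87/83, 33/83, 42/83, -6/83).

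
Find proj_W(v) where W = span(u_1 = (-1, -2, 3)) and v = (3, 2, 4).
proj_W(v) = (-5/14, -5/7, 15/14)

Set up U = [u_1 | ... | u_1] ∈ R^(3×1). The projector onto W = col(U) is P = U (U^T U)^(-1) U^T.
Compute U^T U =
  [14],
and U^T v = (5).
Solve U^T U · c = U^T v for the coefficients: c = (5/14). The projection is proj_W(v) = U c.
Check: (v - proj_W(v)) · u_1 = 0  (should be 0).
Result: proj_W(v) = (-5/14, -5/7, 15/14).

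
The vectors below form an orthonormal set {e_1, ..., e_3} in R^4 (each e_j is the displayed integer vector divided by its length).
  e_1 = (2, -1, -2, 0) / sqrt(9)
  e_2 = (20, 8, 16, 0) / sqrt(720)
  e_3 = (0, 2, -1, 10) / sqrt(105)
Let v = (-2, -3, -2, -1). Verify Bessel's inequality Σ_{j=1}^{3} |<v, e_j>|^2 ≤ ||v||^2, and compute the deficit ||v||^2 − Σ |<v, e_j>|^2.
Σ |<v, e_j>|^2 = 47/3; ||v||^2 = 18; deficit = 7/3

Write each e_j = u_j / sqrt(<u_j, u_j>) where u_j is the displayed integer vector. Then <v, e_j> = <v, u_j> / sqrt(<u_j, u_j>), so |<v, e_j>|^2 = <v, u_j>^2 / <u_j, u_j>.
Coefficients: <v, e_1> = 3/sqrt(9), <v, e_2> = -96/sqrt(720), <v, e_3> = -14/sqrt(105).
Square and sum: Σ |<v, e_j>|^2 = 47/3.
Compute ||v||^2 = v·v = 18.
Deficit = 18 − 47/3 = 7/3 ≥ 0, confirming Bessel's inequality. (The deficit equals ||v − Σ <v,e_j> e_j||^2, the squared distance from v to span{e_j}.)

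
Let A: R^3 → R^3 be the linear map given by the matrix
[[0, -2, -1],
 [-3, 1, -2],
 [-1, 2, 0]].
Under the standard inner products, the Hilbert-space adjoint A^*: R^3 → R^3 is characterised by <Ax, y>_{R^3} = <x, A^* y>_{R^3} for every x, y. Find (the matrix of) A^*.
A^* = A^T =
[[0, -3, -1],
 [-2, 1, 2],
 [-1, -2, 0]]

For real matrices with standard dot products, the defining identity <Ax, y> = <x, A^* y> gives (Ax)^T y = x^T (A^*) y, i.e. x^T A^T y = x^T (A^*) y. Since this holds for all x, y, we must have A^* = A^T. Therefore
A^* =
[[0, -3, -1],
 [-2, 1, 2],
 [-1, -2, 0]].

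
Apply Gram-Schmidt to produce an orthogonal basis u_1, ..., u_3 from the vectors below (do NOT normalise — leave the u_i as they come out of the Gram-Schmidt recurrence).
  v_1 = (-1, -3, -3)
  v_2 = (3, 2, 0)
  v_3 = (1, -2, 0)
Orthogonal basis:
  u_1 = (-1, -3, -3)
  u_2 = (48/19, 11/19, -27/19)
  u_3 = (72/83, -108/83, 84/83)

Apply the Gram-Schmidt recurrence
  u_1 = v_1
  u_i = v_i − Σ_{j<i} ((v_i · u_j) / (u_j · u_j)) · u_j.

Step by step this gives:
  u_1 = (-1, -3, -3)
  u_2 = (48/19, 11/19, -27/19)
  u_3 = (72/83, -108/83, 84/83)

Orthogonality check:
  u_2 · u_1 = 0 (should be 0)
  u_3 · u_1 = 0 (should be 0)
  u_3 · u_2 = 0 (should be 0)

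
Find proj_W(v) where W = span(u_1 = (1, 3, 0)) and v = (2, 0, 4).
proj_W(v) = (1/5, 3/5, 0)

Set up U = [u_1 | ... | u_1] ∈ R^(3×1). The projector onto W = col(U) is P = U (U^T U)^(-1) U^T.
Compute U^T U =
  [10],
and U^T v = (2).
Solve U^T U · c = U^T v for the coefficients: c = (1/5). The projection is proj_W(v) = U c.
Check: (v - proj_W(v)) · u_1 = 0  (should be 0).
Result: proj_W(v) = (1/5, 3/5, 0).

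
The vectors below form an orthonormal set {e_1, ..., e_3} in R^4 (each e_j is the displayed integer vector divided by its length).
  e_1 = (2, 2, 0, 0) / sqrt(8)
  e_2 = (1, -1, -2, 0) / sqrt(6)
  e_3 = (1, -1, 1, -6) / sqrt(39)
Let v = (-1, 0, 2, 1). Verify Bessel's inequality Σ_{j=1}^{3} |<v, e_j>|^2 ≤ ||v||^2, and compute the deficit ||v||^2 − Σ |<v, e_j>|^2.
Σ |<v, e_j>|^2 = 69/13; ||v||^2 = 6; deficit = 9/13

Write each e_j = u_j / sqrt(<u_j, u_j>) where u_j is the displayed integer vector. Then <v, e_j> = <v, u_j> / sqrt(<u_j, u_j>), so |<v, e_j>|^2 = <v, u_j>^2 / <u_j, u_j>.
Coefficients: <v, e_1> = -2/sqrt(8), <v, e_2> = -5/sqrt(6), <v, e_3> = -5/sqrt(39).
Square and sum: Σ |<v, e_j>|^2 = 69/13.
Compute ||v||^2 = v·v = 6.
Deficit = 6 − 69/13 = 9/13 ≥ 0, confirming Bessel's inequality. (The deficit equals ||v − Σ <v,e_j> e_j||^2, the squared distance from v to span{e_j}.)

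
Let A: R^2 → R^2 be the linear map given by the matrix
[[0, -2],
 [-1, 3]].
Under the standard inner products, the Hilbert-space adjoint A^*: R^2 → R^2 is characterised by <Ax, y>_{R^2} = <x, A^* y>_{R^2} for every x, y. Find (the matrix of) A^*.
A^* = A^T =
[[0, -1],
 [-2, 3]]

For real matrices with standard dot products, the defining identity <Ax, y> = <x, A^* y> gives (Ax)^T y = x^T (A^*) y, i.e. x^T A^T y = x^T (A^*) y. Since this holds for all x, y, we must have A^* = A^T. Therefore
A^* =
[[0, -1],
 [-2, 3]].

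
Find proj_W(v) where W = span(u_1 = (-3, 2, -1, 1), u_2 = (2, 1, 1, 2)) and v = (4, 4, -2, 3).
proj_W(v) = (104/47, 359/141, 185/141, 544/141)

Set up U = [u_1 | ... | u_2] ∈ R^(4×2). The projector onto W = col(U) is P = U (U^T U)^(-1) U^T.
Compute U^T U =
  [15, -3]
  [-3, 10],
and U^T v = (1, 16).
Solve U^T U · c = U^T v for the coefficients: c = (58/141, 81/47). The projection is proj_W(v) = U c.
Check: (v - proj_W(v)) · u_1 = 0  (should be 0).
Check: (v - proj_W(v)) · u_2 = 0  (should be 0).
Result: proj_W(v) = (104/47, 359/141, 185/141, 544/141).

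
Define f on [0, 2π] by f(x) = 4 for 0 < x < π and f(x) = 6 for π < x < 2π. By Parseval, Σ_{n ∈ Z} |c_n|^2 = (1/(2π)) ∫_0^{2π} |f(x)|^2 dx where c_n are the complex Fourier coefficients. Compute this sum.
Σ |c_n|^2 = 26

Parseval equates the L^2 energy of f (normalised by 1/(2π)) with the ℓ^2 sum of its Fourier coefficients: (1/(2π)) ∫_0^{2π} |f|^2 = Σ |c_n|^2.
Compute the left side: (1/(2π)) [∫_0^π 4^2 dx + ∫_π^{2π} 6^2 dx] = (1/(2π)) · (16π + 36π) = (16 + 36)/2 = 26.
So Σ_{n ∈ Z} |c_n|^2 = 26.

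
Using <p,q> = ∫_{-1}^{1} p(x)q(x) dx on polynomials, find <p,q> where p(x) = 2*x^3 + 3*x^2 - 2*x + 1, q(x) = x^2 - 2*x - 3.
<p,q> = -136/15

Expand the product: p(x)·q(x) = 2*x^5 - x^4 - 14*x^3 - 4*x^2 + 4*x - 3.
∫_{-1}^{1} of each monomial x^k gives [2/(k+1) if k even, 0 if k odd]. Integrating term-by-term (or equivalently evaluating the antiderivative F(x) = x^6/3 - x^5/5 - 7*x^4/2 - 4*x^3/3 + 2*x^2 - 3*x at the endpoints):
  F(1) − F(−1) = -57/10 − (101/30) = -136/15.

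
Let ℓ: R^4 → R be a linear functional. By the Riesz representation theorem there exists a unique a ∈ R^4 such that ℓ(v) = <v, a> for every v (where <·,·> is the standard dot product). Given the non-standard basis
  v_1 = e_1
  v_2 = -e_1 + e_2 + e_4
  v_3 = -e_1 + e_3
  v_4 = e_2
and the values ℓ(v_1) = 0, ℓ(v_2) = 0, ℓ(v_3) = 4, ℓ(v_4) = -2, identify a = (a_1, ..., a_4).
a = (0, -2, 4, 2)

Write a = (a_1, ..., a_4) in the standard basis. For each basis vector v_i, ℓ(v_i) = <v_i, a> is a linear equation in the a_j's. Collect the n equations into a matrix system V a = ℓ, where row i of V is v_i (expressed in the standard basis). Since V is invertible (lower-triangular with 1s on the diagonal, up to permutation), solve by back-substitution:
  V =
[[1, 0, 0, 0],
 [-1, 1, 0, 1],
 [-1, 0, 1, 0],
 [0, 1, 0, 0]]
  V a = (0, 0, 4, -2)
Solving gives a = (0, -2, 4, 2).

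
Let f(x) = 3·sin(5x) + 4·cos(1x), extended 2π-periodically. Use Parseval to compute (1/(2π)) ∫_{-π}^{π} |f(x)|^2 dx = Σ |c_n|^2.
Σ |c_n|^2 = 25/2

Expand |f|^2 and use orthogonality of {sin(nx), cos(mx)} on [-π, π]:
  ∫_{-π}^{π} sin(nx)^2 dx = π, ∫ cos(mx)^2 dx = π, and cross terms integrate to 0.
So ∫_{-π}^{π} f(x)^2 dx = 3^2 · π + 4^2 · π = (9 + 16)π.
Divide by 2π: (9 + 16)/2 = 25/2.
By Parseval, this equals Σ |c_n|^2.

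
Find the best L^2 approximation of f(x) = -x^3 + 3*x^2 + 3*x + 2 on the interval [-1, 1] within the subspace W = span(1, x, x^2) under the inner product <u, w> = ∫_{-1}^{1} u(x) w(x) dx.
g(x) = 3*x^2 + 12*x/5 + 2

The best approximation g ∈ W is the orthogonal projection of f onto W. Writing g = a_0 + a_1 x + a_2 x^2, the coefficients solve the normal equations G · a = b where
  G_{ij} = <φ_i, φ_j> and b_i = <f, φ_i>, with φ_0 = 1, φ_1 = x, φ_2 = x^2.
G =
  [2, 0, 2/3]
  [0, 2/3, 0]
  [2/3, 0, 2/5],
b = (6, 8/5, 38/15).
Solving gives a_0 = 2, a_1 = 12/5, a_2 = 3, so
  g(x) = 3*x^2 + 12*x/5 + 2.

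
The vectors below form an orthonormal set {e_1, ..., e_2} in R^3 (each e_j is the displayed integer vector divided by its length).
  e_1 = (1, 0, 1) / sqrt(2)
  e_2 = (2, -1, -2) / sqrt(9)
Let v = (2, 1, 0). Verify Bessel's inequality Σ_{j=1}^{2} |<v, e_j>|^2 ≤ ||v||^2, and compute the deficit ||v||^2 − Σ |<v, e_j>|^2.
Σ |<v, e_j>|^2 = 3; ||v||^2 = 5; deficit = 2

Write each e_j = u_j / sqrt(<u_j, u_j>) where u_j is the displayed integer vector. Then <v, e_j> = <v, u_j> / sqrt(<u_j, u_j>), so |<v, e_j>|^2 = <v, u_j>^2 / <u_j, u_j>.
Coefficients: <v, e_1> = 2/sqrt(2), <v, e_2> = 3/sqrt(9).
Square and sum: Σ |<v, e_j>|^2 = 3.
Compute ||v||^2 = v·v = 5.
Deficit = 5 − 3 = 2 ≥ 0, confirming Bessel's inequality. (The deficit equals ||v − Σ <v,e_j> e_j||^2, the squared distance from v to span{e_j}.)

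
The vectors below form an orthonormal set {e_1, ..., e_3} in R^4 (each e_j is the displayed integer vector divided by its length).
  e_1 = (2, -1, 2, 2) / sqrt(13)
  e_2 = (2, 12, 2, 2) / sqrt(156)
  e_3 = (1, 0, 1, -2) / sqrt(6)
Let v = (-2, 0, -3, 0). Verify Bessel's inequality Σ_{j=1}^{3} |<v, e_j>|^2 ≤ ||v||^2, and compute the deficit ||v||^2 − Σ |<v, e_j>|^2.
Σ |<v, e_j>|^2 = 25/2; ||v||^2 = 13; deficit = 1/2

Write each e_j = u_j / sqrt(<u_j, u_j>) where u_j is the displayed integer vector. Then <v, e_j> = <v, u_j> / sqrt(<u_j, u_j>), so |<v, e_j>|^2 = <v, u_j>^2 / <u_j, u_j>.
Coefficients: <v, e_1> = -10/sqrt(13), <v, e_2> = -10/sqrt(156), <v, e_3> = -5/sqrt(6).
Square and sum: Σ |<v, e_j>|^2 = 25/2.
Compute ||v||^2 = v·v = 13.
Deficit = 13 − 25/2 = 1/2 ≥ 0, confirming Bessel's inequality. (The deficit equals ||v − Σ <v,e_j> e_j||^2, the squared distance from v to span{e_j}.)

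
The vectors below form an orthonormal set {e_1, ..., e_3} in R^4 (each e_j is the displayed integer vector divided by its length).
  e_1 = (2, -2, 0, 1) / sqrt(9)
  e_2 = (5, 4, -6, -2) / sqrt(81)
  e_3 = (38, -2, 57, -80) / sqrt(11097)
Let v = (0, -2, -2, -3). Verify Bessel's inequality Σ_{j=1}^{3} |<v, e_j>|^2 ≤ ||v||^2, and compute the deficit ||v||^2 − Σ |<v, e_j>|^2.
Σ |<v, e_j>|^2 = 393/137; ||v||^2 = 17; deficit = 1936/137

Write each e_j = u_j / sqrt(<u_j, u_j>) where u_j is the displayed integer vector. Then <v, e_j> = <v, u_j> / sqrt(<u_j, u_j>), so |<v, e_j>|^2 = <v, u_j>^2 / <u_j, u_j>.
Coefficients: <v, e_1> = 1/sqrt(9), <v, e_2> = 10/sqrt(81), <v, e_3> = 130/sqrt(11097).
Square and sum: Σ |<v, e_j>|^2 = 393/137.
Compute ||v||^2 = v·v = 17.
Deficit = 17 − 393/137 = 1936/137 ≥ 0, confirming Bessel's inequality. (The deficit equals ||v − Σ <v,e_j> e_j||^2, the squared distance from v to span{e_j}.)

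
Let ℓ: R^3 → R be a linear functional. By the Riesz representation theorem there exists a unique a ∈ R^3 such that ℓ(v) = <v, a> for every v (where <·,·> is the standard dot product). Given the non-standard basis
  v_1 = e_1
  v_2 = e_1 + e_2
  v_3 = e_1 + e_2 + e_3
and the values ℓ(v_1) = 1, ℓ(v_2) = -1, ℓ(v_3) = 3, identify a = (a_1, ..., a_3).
a = (1, -2, 4)

Write a = (a_1, ..., a_3) in the standard basis. For each basis vector v_i, ℓ(v_i) = <v_i, a> is a linear equation in the a_j's. Collect the n equations into a matrix system V a = ℓ, where row i of V is v_i (expressed in the standard basis). Since V is invertible (lower-triangular with 1s on the diagonal, up to permutation), solve by back-substitution:
  V =
[[1, 0, 0],
 [1, 1, 0],
 [1, 1, 1]]
  V a = (1, -1, 3)
Solving gives a = (1, -2, 4).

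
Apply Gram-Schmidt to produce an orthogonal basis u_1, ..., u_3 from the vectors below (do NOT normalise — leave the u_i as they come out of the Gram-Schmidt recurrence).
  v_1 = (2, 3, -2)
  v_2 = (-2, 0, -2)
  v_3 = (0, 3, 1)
Orthogonal basis:
  u_1 = (2, 3, -2)
  u_2 = (-2, 0, -2)
  u_3 = (-45/34, 30/17, 45/34)

Apply the Gram-Schmidt recurrence
  u_1 = v_1
  u_i = v_i − Σ_{j<i} ((v_i · u_j) / (u_j · u_j)) · u_j.

Step by step this gives:
  u_1 = (2, 3, -2)
  u_2 = (-2, 0, -2)
  u_3 = (-45/34, 30/17, 45/34)

Orthogonality check:
  u_2 · u_1 = 0 (should be 0)
  u_3 · u_1 = 0 (should be 0)
  u_3 · u_2 = 0 (should be 0)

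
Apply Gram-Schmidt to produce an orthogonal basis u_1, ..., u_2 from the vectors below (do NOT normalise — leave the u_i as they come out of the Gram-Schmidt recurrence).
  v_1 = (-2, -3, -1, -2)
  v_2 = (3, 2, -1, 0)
Orthogonal basis:
  u_1 = (-2, -3, -1, -2)
  u_2 = (16/9, 1/6, -29/18, -11/9)

Apply the Gram-Schmidt recurrence
  u_1 = v_1
  u_i = v_i − Σ_{j<i} ((v_i · u_j) / (u_j · u_j)) · u_j.

Step by step this gives:
  u_1 = (-2, -3, -1, -2)
  u_2 = (16/9, 1/6, -29/18, -11/9)

Orthogonality check:
  u_2 · u_1 = 0 (should be 0)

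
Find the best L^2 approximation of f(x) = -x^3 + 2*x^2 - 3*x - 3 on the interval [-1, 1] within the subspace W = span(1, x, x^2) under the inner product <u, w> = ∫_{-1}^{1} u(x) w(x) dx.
g(x) = 2*x^2 - 18*x/5 - 3

The best approximation g ∈ W is the orthogonal projection of f onto W. Writing g = a_0 + a_1 x + a_2 x^2, the coefficients solve the normal equations G · a = b where
  G_{ij} = <φ_i, φ_j> and b_i = <f, φ_i>, with φ_0 = 1, φ_1 = x, φ_2 = x^2.
G =
  [2, 0, 2/3]
  [0, 2/3, 0]
  [2/3, 0, 2/5],
b = (-14/3, -12/5, -6/5).
Solving gives a_0 = -3, a_1 = -18/5, a_2 = 2, so
  g(x) = 2*x^2 - 18*x/5 - 3.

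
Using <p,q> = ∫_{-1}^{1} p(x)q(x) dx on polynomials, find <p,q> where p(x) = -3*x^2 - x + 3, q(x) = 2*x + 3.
<p,q> = 32/3

Expand the product: p(x)·q(x) = -6*x^3 - 11*x^2 + 3*x + 9.
∫_{-1}^{1} of each monomial x^k gives [2/(k+1) if k even, 0 if k odd]. Integrating term-by-term (or equivalently evaluating the antiderivative F(x) = -3*x^4/2 - 11*x^3/3 + 3*x^2/2 + 9*x at the endpoints):
  F(1) − F(−1) = 16/3 − (-16/3) = 32/3.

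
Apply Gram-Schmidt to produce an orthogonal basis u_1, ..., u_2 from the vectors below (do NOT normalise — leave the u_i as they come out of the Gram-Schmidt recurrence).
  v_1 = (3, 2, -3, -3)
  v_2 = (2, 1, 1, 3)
Orthogonal basis:
  u_1 = (3, 2, -3, -3)
  u_2 = (74/31, 39/31, 19/31, 81/31)

Apply the Gram-Schmidt recurrence
  u_1 = v_1
  u_i = v_i − Σ_{j<i} ((v_i · u_j) / (u_j · u_j)) · u_j.

Step by step this gives:
  u_1 = (3, 2, -3, -3)
  u_2 = (74/31, 39/31, 19/31, 81/31)

Orthogonality check:
  u_2 · u_1 = 0 (should be 0)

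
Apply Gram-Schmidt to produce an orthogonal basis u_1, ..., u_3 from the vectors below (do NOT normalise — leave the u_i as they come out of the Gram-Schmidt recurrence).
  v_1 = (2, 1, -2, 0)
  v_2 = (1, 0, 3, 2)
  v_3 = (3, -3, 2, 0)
Orthogonal basis:
  u_1 = (2, 1, -2, 0)
  u_2 = (17/9, 4/9, 19/9, 2)
  u_3 = (19/10, -16/5, 3/10, -7/5)

Apply the Gram-Schmidt recurrence
  u_1 = v_1
  u_i = v_i − Σ_{j<i} ((v_i · u_j) / (u_j · u_j)) · u_j.

Step by step this gives:
  u_1 = (2, 1, -2, 0)
  u_2 = (17/9, 4/9, 19/9, 2)
  u_3 = (19/10, -16/5, 3/10, -7/5)

Orthogonality check:
  u_2 · u_1 = 0 (should be 0)
  u_3 · u_1 = 0 (should be 0)
  u_3 · u_2 = 0 (should be 0)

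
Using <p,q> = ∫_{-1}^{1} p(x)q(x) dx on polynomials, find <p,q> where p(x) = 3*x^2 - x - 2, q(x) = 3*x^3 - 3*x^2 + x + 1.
<p,q> = -52/15

Expand the product: p(x)·q(x) = 9*x^5 - 12*x^4 + 8*x^2 - 3*x - 2.
∫_{-1}^{1} of each monomial x^k gives [2/(k+1) if k even, 0 if k odd]. Integrating term-by-term (or equivalently evaluating the antiderivative F(x) = 3*x^6/2 - 12*x^5/5 + 8*x^3/3 - 3*x^2/2 - 2*x at the endpoints):
  F(1) − F(−1) = -26/15 − (26/15) = -52/15.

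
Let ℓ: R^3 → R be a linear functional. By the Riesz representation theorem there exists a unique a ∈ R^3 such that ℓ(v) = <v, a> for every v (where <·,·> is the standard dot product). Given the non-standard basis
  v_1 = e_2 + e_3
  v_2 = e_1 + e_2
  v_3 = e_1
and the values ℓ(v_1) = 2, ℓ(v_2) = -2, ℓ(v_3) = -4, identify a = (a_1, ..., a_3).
a = (-4, 2, 0)

Write a = (a_1, ..., a_3) in the standard basis. For each basis vector v_i, ℓ(v_i) = <v_i, a> is a linear equation in the a_j's. Collect the n equations into a matrix system V a = ℓ, where row i of V is v_i (expressed in the standard basis). Since V is invertible (lower-triangular with 1s on the diagonal, up to permutation), solve by back-substitution:
  V =
[[0, 1, 1],
 [1, 1, 0],
 [1, 0, 0]]
  V a = (2, -2, -4)
Solving gives a = (-4, 2, 0).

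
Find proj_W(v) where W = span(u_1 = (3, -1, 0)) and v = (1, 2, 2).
proj_W(v) = (3/10, -1/10, 0)

Set up U = [u_1 | ... | u_1] ∈ R^(3×1). The projector onto W = col(U) is P = U (U^T U)^(-1) U^T.
Compute U^T U =
  [10],
and U^T v = (1).
Solve U^T U · c = U^T v for the coefficients: c = (1/10). The projection is proj_W(v) = U c.
Check: (v - proj_W(v)) · u_1 = 0  (should be 0).
Result: proj_W(v) = (3/10, -1/10, 0).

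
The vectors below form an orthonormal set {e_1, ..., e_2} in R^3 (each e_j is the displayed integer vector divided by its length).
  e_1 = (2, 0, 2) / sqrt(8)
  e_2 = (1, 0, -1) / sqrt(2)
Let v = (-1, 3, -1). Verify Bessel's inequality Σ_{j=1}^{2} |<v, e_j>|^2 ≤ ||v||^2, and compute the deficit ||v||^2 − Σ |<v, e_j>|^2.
Σ |<v, e_j>|^2 = 2; ||v||^2 = 11; deficit = 9

Write each e_j = u_j / sqrt(<u_j, u_j>) where u_j is the displayed integer vector. Then <v, e_j> = <v, u_j> / sqrt(<u_j, u_j>), so |<v, e_j>|^2 = <v, u_j>^2 / <u_j, u_j>.
Coefficients: <v, e_1> = -4/sqrt(8), <v, e_2> = 0/sqrt(2).
Square and sum: Σ |<v, e_j>|^2 = 2.
Compute ||v||^2 = v·v = 11.
Deficit = 11 − 2 = 9 ≥ 0, confirming Bessel's inequality. (The deficit equals ||v − Σ <v,e_j> e_j||^2, the squared distance from v to span{e_j}.)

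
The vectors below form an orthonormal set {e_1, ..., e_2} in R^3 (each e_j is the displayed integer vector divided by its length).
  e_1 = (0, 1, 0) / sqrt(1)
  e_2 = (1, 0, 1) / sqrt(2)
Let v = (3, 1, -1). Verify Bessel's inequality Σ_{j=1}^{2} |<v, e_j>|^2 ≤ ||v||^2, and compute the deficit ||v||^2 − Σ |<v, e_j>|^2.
Σ |<v, e_j>|^2 = 3; ||v||^2 = 11; deficit = 8

Write each e_j = u_j / sqrt(<u_j, u_j>) where u_j is the displayed integer vector. Then <v, e_j> = <v, u_j> / sqrt(<u_j, u_j>), so |<v, e_j>|^2 = <v, u_j>^2 / <u_j, u_j>.
Coefficients: <v, e_1> = 1/sqrt(1), <v, e_2> = 2/sqrt(2).
Square and sum: Σ |<v, e_j>|^2 = 3.
Compute ||v||^2 = v·v = 11.
Deficit = 11 − 3 = 8 ≥ 0, confirming Bessel's inequality. (The deficit equals ||v − Σ <v,e_j> e_j||^2, the squared distance from v to span{e_j}.)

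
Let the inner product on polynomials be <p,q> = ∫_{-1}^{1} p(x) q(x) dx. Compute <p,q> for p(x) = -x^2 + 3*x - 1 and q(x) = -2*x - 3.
<p,q> = 4

Expand the product: p(x)·q(x) = 2*x^3 - 3*x^2 - 7*x + 3.
∫_{-1}^{1} of each monomial x^k gives [2/(k+1) if k even, 0 if k odd]. Integrating term-by-term (or equivalently evaluating the antiderivative F(x) = x^4/2 - x^3 - 7*x^2/2 + 3*x at the endpoints):
  F(1) − F(−1) = -1 − (-5) = 4.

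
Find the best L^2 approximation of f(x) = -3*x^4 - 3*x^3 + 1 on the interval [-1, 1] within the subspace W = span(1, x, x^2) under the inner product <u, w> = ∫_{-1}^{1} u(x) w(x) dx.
g(x) = -18*x^2/7 - 9*x/5 + 44/35

The best approximation g ∈ W is the orthogonal projection of f onto W. Writing g = a_0 + a_1 x + a_2 x^2, the coefficients solve the normal equations G · a = b where
  G_{ij} = <φ_i, φ_j> and b_i = <f, φ_i>, with φ_0 = 1, φ_1 = x, φ_2 = x^2.
G =
  [2, 0, 2/3]
  [0, 2/3, 0]
  [2/3, 0, 2/5],
b = (4/5, -6/5, -4/21).
Solving gives a_0 = 44/35, a_1 = -9/5, a_2 = -18/7, so
  g(x) = -18*x^2/7 - 9*x/5 + 44/35.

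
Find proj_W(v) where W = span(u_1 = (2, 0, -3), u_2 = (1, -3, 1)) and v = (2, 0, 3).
proj_W(v) = (-20/71, -90/71, 105/71)

Set up U = [u_1 | ... | u_2] ∈ R^(3×2). The projector onto W = col(U) is P = U (U^T U)^(-1) U^T.
Compute U^T U =
  [13, -1]
  [-1, 11],
and U^T v = (-5, 5).
Solve U^T U · c = U^T v for the coefficients: c = (-25/71, 30/71). The projection is proj_W(v) = U c.
Check: (v - proj_W(v)) · u_1 = 0  (should be 0).
Check: (v - proj_W(v)) · u_2 = 0  (should be 0).
Result: proj_W(v) = (-20/71, -90/71, 105/71).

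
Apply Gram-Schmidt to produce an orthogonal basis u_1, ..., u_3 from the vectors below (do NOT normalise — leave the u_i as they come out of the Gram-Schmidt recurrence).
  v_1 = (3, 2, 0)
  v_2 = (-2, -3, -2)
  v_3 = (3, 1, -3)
Orthogonal basis:
  u_1 = (3, 2, 0)
  u_2 = (10/13, -15/13, -2)
  u_3 = (-36/77, 54/77, -45/77)

Apply the Gram-Schmidt recurrence
  u_1 = v_1
  u_i = v_i − Σ_{j<i} ((v_i · u_j) / (u_j · u_j)) · u_j.

Step by step this gives:
  u_1 = (3, 2, 0)
  u_2 = (10/13, -15/13, -2)
  u_3 = (-36/77, 54/77, -45/77)

Orthogonality check:
  u_2 · u_1 = 0 (should be 0)
  u_3 · u_1 = 0 (should be 0)
  u_3 · u_2 = 0 (should be 0)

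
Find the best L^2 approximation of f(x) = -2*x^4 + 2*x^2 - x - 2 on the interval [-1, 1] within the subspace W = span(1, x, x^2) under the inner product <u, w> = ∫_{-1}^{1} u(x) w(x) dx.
g(x) = 2*x^2/7 - x - 64/35

The best approximation g ∈ W is the orthogonal projection of f onto W. Writing g = a_0 + a_1 x + a_2 x^2, the coefficients solve the normal equations G · a = b where
  G_{ij} = <φ_i, φ_j> and b_i = <f, φ_i>, with φ_0 = 1, φ_1 = x, φ_2 = x^2.
G =
  [2, 0, 2/3]
  [0, 2/3, 0]
  [2/3, 0, 2/5],
b = (-52/15, -2/3, -116/105).
Solving gives a_0 = -64/35, a_1 = -1, a_2 = 2/7, so
  g(x) = 2*x^2/7 - x - 64/35.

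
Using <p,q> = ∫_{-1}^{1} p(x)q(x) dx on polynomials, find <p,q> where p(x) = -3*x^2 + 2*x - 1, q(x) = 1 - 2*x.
<p,q> = -20/3

Expand the product: p(x)·q(x) = 6*x^3 - 7*x^2 + 4*x - 1.
∫_{-1}^{1} of each monomial x^k gives [2/(k+1) if k even, 0 if k odd]. Integrating term-by-term (or equivalently evaluating the antiderivative F(x) = 3*x^4/2 - 7*x^3/3 + 2*x^2 - x at the endpoints):
  F(1) − F(−1) = 1/6 − (41/6) = -20/3.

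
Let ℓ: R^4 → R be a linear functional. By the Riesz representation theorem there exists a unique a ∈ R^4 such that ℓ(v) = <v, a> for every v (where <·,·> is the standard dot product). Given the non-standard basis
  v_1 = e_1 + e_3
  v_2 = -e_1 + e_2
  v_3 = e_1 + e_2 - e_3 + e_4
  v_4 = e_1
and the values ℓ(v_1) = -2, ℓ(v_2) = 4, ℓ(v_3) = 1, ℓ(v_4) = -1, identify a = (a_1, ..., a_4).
a = (-1, 3, -1, -2)

Write a = (a_1, ..., a_4) in the standard basis. For each basis vector v_i, ℓ(v_i) = <v_i, a> is a linear equation in the a_j's. Collect the n equations into a matrix system V a = ℓ, where row i of V is v_i (expressed in the standard basis). Since V is invertible (lower-triangular with 1s on the diagonal, up to permutation), solve by back-substitution:
  V =
[[1, 0, 1, 0],
 [-1, 1, 0, 0],
 [1, 1, -1, 1],
 [1, 0, 0, 0]]
  V a = (-2, 4, 1, -1)
Solving gives a = (-1, 3, -1, -2).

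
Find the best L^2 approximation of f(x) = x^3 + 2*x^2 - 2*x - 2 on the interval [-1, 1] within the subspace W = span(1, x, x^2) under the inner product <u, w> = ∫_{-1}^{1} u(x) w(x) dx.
g(x) = 2*x^2 - 7*x/5 - 2

The best approximation g ∈ W is the orthogonal projection of f onto W. Writing g = a_0 + a_1 x + a_2 x^2, the coefficients solve the normal equations G · a = b where
  G_{ij} = <φ_i, φ_j> and b_i = <f, φ_i>, with φ_0 = 1, φ_1 = x, φ_2 = x^2.
G =
  [2, 0, 2/3]
  [0, 2/3, 0]
  [2/3, 0, 2/5],
b = (-8/3, -14/15, -8/15).
Solving gives a_0 = -2, a_1 = -7/5, a_2 = 2, so
  g(x) = 2*x^2 - 7*x/5 - 2.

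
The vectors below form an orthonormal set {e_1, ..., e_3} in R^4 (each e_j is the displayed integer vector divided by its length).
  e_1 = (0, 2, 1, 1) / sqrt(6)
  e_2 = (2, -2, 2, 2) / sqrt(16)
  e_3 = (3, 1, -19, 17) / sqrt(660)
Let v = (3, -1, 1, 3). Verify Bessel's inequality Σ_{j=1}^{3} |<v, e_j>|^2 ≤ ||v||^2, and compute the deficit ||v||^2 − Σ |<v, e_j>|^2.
Σ |<v, e_j>|^2 = 210/11; ||v||^2 = 20; deficit = 10/11

Write each e_j = u_j / sqrt(<u_j, u_j>) where u_j is the displayed integer vector. Then <v, e_j> = <v, u_j> / sqrt(<u_j, u_j>), so |<v, e_j>|^2 = <v, u_j>^2 / <u_j, u_j>.
Coefficients: <v, e_1> = 2/sqrt(6), <v, e_2> = 16/sqrt(16), <v, e_3> = 40/sqrt(660).
Square and sum: Σ |<v, e_j>|^2 = 210/11.
Compute ||v||^2 = v·v = 20.
Deficit = 20 − 210/11 = 10/11 ≥ 0, confirming Bessel's inequality. (The deficit equals ||v − Σ <v,e_j> e_j||^2, the squared distance from v to span{e_j}.)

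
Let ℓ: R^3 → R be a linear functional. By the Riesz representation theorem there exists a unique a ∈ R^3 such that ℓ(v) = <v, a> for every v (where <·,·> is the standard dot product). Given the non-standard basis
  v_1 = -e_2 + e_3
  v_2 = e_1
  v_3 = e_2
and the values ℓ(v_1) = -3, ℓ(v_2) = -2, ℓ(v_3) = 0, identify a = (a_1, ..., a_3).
a = (-2, 0, -3)

Write a = (a_1, ..., a_3) in the standard basis. For each basis vector v_i, ℓ(v_i) = <v_i, a> is a linear equation in the a_j's. Collect the n equations into a matrix system V a = ℓ, where row i of V is v_i (expressed in the standard basis). Since V is invertible (lower-triangular with 1s on the diagonal, up to permutation), solve by back-substitution:
  V =
[[0, -1, 1],
 [1, 0, 0],
 [0, 1, 0]]
  V a = (-3, -2, 0)
Solving gives a = (-2, 0, -3).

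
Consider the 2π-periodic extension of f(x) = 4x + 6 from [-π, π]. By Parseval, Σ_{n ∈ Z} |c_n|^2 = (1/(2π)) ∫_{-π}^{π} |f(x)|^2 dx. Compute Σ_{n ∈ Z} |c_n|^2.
Σ |c_n|^2 = 16π^2/3 + 36

Expand and integrate term by term over [-π, π]:
  ∫ (4x)^2 dx = 16·(2π^3/3); ∫ 2·4·(6)·x dx = 0 (odd integrand); ∫ 6^2 dx = 36·2π.
So (1/(2π)) ∫_{-π}^{π} (4x + 6)^2 dx = 16π^2/3 + 36 = 16π^2/3 + 36.
Parseval ⇒ Σ |c_n|^2 = 16π^2/3 + 36.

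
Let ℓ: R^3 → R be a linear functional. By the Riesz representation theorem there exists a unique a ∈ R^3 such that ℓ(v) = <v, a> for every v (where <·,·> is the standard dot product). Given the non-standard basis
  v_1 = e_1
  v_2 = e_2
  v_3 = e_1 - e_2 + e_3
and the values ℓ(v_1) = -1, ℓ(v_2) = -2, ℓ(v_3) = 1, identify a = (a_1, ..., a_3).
a = (-1, -2, 0)

Write a = (a_1, ..., a_3) in the standard basis. For each basis vector v_i, ℓ(v_i) = <v_i, a> is a linear equation in the a_j's. Collect the n equations into a matrix system V a = ℓ, where row i of V is v_i (expressed in the standard basis). Since V is invertible (lower-triangular with 1s on the diagonal, up to permutation), solve by back-substitution:
  V =
[[1, 0, 0],
 [0, 1, 0],
 [1, -1, 1]]
  V a = (-1, -2, 1)
Solving gives a = (-1, -2, 0).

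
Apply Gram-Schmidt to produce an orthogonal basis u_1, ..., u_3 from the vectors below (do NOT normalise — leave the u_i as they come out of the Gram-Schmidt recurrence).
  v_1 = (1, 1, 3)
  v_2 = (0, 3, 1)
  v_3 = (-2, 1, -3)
Orthogonal basis:
  u_1 = (1, 1, 3)
  u_2 = (-6/11, 27/11, -7/11)
  u_3 = (-24/37, -3/37, 9/37)

Apply the Gram-Schmidt recurrence
  u_1 = v_1
  u_i = v_i − Σ_{j<i} ((v_i · u_j) / (u_j · u_j)) · u_j.

Step by step this gives:
  u_1 = (1, 1, 3)
  u_2 = (-6/11, 27/11, -7/11)
  u_3 = (-24/37, -3/37, 9/37)

Orthogonality check:
  u_2 · u_1 = 0 (should be 0)
  u_3 · u_1 = 0 (should be 0)
  u_3 · u_2 = 0 (should be 0)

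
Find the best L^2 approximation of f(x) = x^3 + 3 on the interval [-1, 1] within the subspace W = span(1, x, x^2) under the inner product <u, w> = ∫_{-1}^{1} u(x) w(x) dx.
g(x) = 3*x/5 + 3

The best approximation g ∈ W is the orthogonal projection of f onto W. Writing g = a_0 + a_1 x + a_2 x^2, the coefficients solve the normal equations G · a = b where
  G_{ij} = <φ_i, φ_j> and b_i = <f, φ_i>, with φ_0 = 1, φ_1 = x, φ_2 = x^2.
G =
  [2, 0, 2/3]
  [0, 2/3, 0]
  [2/3, 0, 2/5],
b = (6, 2/5, 2).
Solving gives a_0 = 3, a_1 = 3/5, a_2 = 0, so
  g(x) = 3*x/5 + 3.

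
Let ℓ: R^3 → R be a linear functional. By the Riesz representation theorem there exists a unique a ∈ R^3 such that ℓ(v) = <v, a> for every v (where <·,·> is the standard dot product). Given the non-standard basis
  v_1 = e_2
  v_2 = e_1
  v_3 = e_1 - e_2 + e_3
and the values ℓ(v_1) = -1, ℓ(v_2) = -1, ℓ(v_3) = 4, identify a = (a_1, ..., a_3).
a = (-1, -1, 4)

Write a = (a_1, ..., a_3) in the standard basis. For each basis vector v_i, ℓ(v_i) = <v_i, a> is a linear equation in the a_j's. Collect the n equations into a matrix system V a = ℓ, where row i of V is v_i (expressed in the standard basis). Since V is invertible (lower-triangular with 1s on the diagonal, up to permutation), solve by back-substitution:
  V =
[[0, 1, 0],
 [1, 0, 0],
 [1, -1, 1]]
  V a = (-1, -1, 4)
Solving gives a = (-1, -1, 4).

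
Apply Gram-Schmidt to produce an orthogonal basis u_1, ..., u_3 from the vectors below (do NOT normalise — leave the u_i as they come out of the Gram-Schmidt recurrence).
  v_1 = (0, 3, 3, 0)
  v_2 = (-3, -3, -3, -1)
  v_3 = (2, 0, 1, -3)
Orthogonal basis:
  u_1 = (0, 3, 3, 0)
  u_2 = (-3, 0, 0, -1)
  u_3 = (11/10, -1/2, 1/2, -33/10)

Apply the Gram-Schmidt recurrence
  u_1 = v_1
  u_i = v_i − Σ_{j<i} ((v_i · u_j) / (u_j · u_j)) · u_j.

Step by step this gives:
  u_1 = (0, 3, 3, 0)
  u_2 = (-3, 0, 0, -1)
  u_3 = (11/10, -1/2, 1/2, -33/10)

Orthogonality check:
  u_2 · u_1 = 0 (should be 0)
  u_3 · u_1 = 0 (should be 0)
  u_3 · u_2 = 0 (should be 0)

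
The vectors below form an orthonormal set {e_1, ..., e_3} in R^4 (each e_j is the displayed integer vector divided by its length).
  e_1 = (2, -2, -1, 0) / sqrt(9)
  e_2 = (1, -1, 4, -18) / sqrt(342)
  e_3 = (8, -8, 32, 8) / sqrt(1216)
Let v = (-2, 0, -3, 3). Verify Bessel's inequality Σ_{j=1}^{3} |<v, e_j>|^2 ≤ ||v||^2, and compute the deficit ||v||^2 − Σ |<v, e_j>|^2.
Σ |<v, e_j>|^2 = 20; ||v||^2 = 22; deficit = 2

Write each e_j = u_j / sqrt(<u_j, u_j>) where u_j is the displayed integer vector. Then <v, e_j> = <v, u_j> / sqrt(<u_j, u_j>), so |<v, e_j>|^2 = <v, u_j>^2 / <u_j, u_j>.
Coefficients: <v, e_1> = -1/sqrt(9), <v, e_2> = -68/sqrt(342), <v, e_3> = -88/sqrt(1216).
Square and sum: Σ |<v, e_j>|^2 = 20.
Compute ||v||^2 = v·v = 22.
Deficit = 22 − 20 = 2 ≥ 0, confirming Bessel's inequality. (The deficit equals ||v − Σ <v,e_j> e_j||^2, the squared distance from v to span{e_j}.)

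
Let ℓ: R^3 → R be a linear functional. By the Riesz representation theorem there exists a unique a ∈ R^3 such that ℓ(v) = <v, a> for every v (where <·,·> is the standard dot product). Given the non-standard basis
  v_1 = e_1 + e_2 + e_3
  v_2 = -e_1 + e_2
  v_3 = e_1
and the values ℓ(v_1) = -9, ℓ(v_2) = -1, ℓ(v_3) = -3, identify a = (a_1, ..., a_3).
a = (-3, -4, -2)

Write a = (a_1, ..., a_3) in the standard basis. For each basis vector v_i, ℓ(v_i) = <v_i, a> is a linear equation in the a_j's. Collect the n equations into a matrix system V a = ℓ, where row i of V is v_i (expressed in the standard basis). Since V is invertible (lower-triangular with 1s on the diagonal, up to permutation), solve by back-substitution:
  V =
[[1, 1, 1],
 [-1, 1, 0],
 [1, 0, 0]]
  V a = (-9, -1, -3)
Solving gives a = (-3, -4, -2).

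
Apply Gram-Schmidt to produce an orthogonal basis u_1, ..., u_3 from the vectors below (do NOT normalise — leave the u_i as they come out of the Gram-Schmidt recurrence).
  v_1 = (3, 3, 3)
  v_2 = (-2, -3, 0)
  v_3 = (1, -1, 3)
Orthogonal basis:
  u_1 = (3, 3, 3)
  u_2 = (-1/3, -4/3, 5/3)
  u_3 = (3/7, -2/7, -1/7)

Apply the Gram-Schmidt recurrence
  u_1 = v_1
  u_i = v_i − Σ_{j<i} ((v_i · u_j) / (u_j · u_j)) · u_j.

Step by step this gives:
  u_1 = (3, 3, 3)
  u_2 = (-1/3, -4/3, 5/3)
  u_3 = (3/7, -2/7, -1/7)

Orthogonality check:
  u_2 · u_1 = 0 (should be 0)
  u_3 · u_1 = 0 (should be 0)
  u_3 · u_2 = 0 (should be 0)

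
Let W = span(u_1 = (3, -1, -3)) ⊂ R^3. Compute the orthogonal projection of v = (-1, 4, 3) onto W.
proj_W(v) = (-48/19, 16/19, 48/19)

Set up U = [u_1 | ... | u_1] ∈ R^(3×1). The projector onto W = col(U) is P = U (U^T U)^(-1) U^T.
Compute U^T U =
  [19],
and U^T v = (-16).
Solve U^T U · c = U^T v for the coefficients: c = (-16/19). The projection is proj_W(v) = U c.
Check: (v - proj_W(v)) · u_1 = 0  (should be 0).
Result: proj_W(v) = (-48/19, 16/19, 48/19).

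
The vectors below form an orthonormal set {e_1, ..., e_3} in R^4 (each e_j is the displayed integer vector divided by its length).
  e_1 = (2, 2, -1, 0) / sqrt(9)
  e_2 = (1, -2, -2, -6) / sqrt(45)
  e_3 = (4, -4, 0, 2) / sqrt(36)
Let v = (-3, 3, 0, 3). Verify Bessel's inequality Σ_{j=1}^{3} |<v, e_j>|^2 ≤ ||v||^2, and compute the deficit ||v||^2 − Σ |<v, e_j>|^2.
Σ |<v, e_j>|^2 = 126/5; ||v||^2 = 27; deficit = 9/5

Write each e_j = u_j / sqrt(<u_j, u_j>) where u_j is the displayed integer vector. Then <v, e_j> = <v, u_j> / sqrt(<u_j, u_j>), so |<v, e_j>|^2 = <v, u_j>^2 / <u_j, u_j>.
Coefficients: <v, e_1> = 0/sqrt(9), <v, e_2> = -27/sqrt(45), <v, e_3> = -18/sqrt(36).
Square and sum: Σ |<v, e_j>|^2 = 126/5.
Compute ||v||^2 = v·v = 27.
Deficit = 27 − 126/5 = 9/5 ≥ 0, confirming Bessel's inequality. (The deficit equals ||v − Σ <v,e_j> e_j||^2, the squared distance from v to span{e_j}.)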